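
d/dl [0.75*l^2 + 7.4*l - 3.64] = 1.5*l + 7.4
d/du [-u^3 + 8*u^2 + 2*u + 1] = -3*u^2 + 16*u + 2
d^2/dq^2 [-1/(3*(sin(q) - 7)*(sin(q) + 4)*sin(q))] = (9*sin(q)^3 - 33*sin(q)^2 - 32*sin(q) + 300 + 898/sin(q) - 504/sin(q)^2 - 1568/sin(q)^3)/(3*(sin(q) - 7)^3*(sin(q) + 4)^3)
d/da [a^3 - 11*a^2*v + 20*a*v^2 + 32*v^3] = 3*a^2 - 22*a*v + 20*v^2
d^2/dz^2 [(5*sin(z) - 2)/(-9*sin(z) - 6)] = 16*(-3*sin(z)^2 + 2*sin(z) + 6)/(3*(3*sin(z) + 2)^3)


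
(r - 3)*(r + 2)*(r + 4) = r^3 + 3*r^2 - 10*r - 24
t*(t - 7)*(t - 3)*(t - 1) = t^4 - 11*t^3 + 31*t^2 - 21*t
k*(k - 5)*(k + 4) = k^3 - k^2 - 20*k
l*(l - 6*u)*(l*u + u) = l^3*u - 6*l^2*u^2 + l^2*u - 6*l*u^2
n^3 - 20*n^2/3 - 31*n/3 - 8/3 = (n - 8)*(n + 1/3)*(n + 1)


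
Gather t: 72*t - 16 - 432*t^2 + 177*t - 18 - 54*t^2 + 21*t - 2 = -486*t^2 + 270*t - 36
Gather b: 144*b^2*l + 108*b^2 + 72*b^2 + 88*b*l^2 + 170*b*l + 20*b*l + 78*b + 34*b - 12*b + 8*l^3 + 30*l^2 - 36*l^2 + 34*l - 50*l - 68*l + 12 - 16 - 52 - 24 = b^2*(144*l + 180) + b*(88*l^2 + 190*l + 100) + 8*l^3 - 6*l^2 - 84*l - 80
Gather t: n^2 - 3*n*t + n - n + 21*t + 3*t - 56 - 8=n^2 + t*(24 - 3*n) - 64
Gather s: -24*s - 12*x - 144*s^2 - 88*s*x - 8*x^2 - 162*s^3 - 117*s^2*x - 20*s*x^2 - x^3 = -162*s^3 + s^2*(-117*x - 144) + s*(-20*x^2 - 88*x - 24) - x^3 - 8*x^2 - 12*x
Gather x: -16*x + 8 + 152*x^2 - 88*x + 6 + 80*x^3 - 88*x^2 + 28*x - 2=80*x^3 + 64*x^2 - 76*x + 12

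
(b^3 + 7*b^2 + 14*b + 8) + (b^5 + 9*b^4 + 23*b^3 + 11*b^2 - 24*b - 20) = b^5 + 9*b^4 + 24*b^3 + 18*b^2 - 10*b - 12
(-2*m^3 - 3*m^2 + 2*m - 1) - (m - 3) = -2*m^3 - 3*m^2 + m + 2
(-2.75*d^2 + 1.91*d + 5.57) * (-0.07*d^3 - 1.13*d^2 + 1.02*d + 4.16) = 0.1925*d^5 + 2.9738*d^4 - 5.3532*d^3 - 15.7859*d^2 + 13.627*d + 23.1712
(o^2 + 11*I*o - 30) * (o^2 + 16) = o^4 + 11*I*o^3 - 14*o^2 + 176*I*o - 480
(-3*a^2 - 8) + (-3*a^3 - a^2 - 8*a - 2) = -3*a^3 - 4*a^2 - 8*a - 10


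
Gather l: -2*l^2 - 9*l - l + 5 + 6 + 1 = -2*l^2 - 10*l + 12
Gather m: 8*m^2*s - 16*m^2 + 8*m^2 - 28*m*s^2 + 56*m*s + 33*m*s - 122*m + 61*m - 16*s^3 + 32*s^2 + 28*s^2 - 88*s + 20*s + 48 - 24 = m^2*(8*s - 8) + m*(-28*s^2 + 89*s - 61) - 16*s^3 + 60*s^2 - 68*s + 24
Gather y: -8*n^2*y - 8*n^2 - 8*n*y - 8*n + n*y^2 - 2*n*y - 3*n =-8*n^2 + n*y^2 - 11*n + y*(-8*n^2 - 10*n)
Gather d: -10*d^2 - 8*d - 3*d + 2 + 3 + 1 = -10*d^2 - 11*d + 6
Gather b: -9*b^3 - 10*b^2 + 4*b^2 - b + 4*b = -9*b^3 - 6*b^2 + 3*b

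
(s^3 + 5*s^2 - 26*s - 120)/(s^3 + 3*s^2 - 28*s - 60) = (s + 4)/(s + 2)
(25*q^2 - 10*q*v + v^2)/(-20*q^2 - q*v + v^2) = (-5*q + v)/(4*q + v)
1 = 1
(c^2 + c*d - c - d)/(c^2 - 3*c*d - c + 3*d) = (c + d)/(c - 3*d)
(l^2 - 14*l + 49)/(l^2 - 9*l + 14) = (l - 7)/(l - 2)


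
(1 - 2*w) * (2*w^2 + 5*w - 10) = -4*w^3 - 8*w^2 + 25*w - 10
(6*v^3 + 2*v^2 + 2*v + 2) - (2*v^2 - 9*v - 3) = 6*v^3 + 11*v + 5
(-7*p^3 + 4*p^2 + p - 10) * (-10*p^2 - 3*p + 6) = 70*p^5 - 19*p^4 - 64*p^3 + 121*p^2 + 36*p - 60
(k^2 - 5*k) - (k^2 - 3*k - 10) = 10 - 2*k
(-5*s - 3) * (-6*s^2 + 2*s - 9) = 30*s^3 + 8*s^2 + 39*s + 27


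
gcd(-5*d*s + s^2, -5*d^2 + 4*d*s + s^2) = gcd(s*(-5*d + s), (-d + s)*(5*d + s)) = 1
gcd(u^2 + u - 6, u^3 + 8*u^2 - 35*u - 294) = 1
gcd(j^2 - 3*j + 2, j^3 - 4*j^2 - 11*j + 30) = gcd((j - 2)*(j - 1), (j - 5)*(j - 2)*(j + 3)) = j - 2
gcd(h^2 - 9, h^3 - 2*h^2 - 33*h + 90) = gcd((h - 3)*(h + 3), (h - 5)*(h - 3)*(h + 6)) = h - 3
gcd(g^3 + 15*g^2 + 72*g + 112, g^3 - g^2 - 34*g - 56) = g + 4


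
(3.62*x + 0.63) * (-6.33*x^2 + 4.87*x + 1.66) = -22.9146*x^3 + 13.6415*x^2 + 9.0773*x + 1.0458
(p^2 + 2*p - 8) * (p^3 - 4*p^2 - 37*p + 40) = p^5 - 2*p^4 - 53*p^3 - 2*p^2 + 376*p - 320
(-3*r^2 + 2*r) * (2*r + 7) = -6*r^3 - 17*r^2 + 14*r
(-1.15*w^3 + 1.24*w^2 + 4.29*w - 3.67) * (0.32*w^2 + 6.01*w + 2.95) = -0.368*w^5 - 6.5147*w^4 + 5.4327*w^3 + 28.2665*w^2 - 9.4012*w - 10.8265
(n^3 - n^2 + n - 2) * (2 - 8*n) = -8*n^4 + 10*n^3 - 10*n^2 + 18*n - 4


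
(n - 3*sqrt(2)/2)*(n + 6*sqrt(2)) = n^2 + 9*sqrt(2)*n/2 - 18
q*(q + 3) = q^2 + 3*q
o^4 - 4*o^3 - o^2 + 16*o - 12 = (o - 3)*(o - 2)*(o - 1)*(o + 2)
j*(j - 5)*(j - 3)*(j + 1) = j^4 - 7*j^3 + 7*j^2 + 15*j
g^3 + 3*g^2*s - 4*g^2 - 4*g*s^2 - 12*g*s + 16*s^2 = (g - 4)*(g - s)*(g + 4*s)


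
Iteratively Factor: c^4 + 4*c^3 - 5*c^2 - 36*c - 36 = (c + 2)*(c^3 + 2*c^2 - 9*c - 18) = (c + 2)*(c + 3)*(c^2 - c - 6) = (c + 2)^2*(c + 3)*(c - 3)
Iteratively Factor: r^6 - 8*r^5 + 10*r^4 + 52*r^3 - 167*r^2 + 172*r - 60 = (r - 1)*(r^5 - 7*r^4 + 3*r^3 + 55*r^2 - 112*r + 60) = (r - 1)^2*(r^4 - 6*r^3 - 3*r^2 + 52*r - 60) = (r - 2)*(r - 1)^2*(r^3 - 4*r^2 - 11*r + 30) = (r - 2)^2*(r - 1)^2*(r^2 - 2*r - 15) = (r - 5)*(r - 2)^2*(r - 1)^2*(r + 3)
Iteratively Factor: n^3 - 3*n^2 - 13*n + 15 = (n - 1)*(n^2 - 2*n - 15) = (n - 1)*(n + 3)*(n - 5)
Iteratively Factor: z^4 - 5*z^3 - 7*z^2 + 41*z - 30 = (z + 3)*(z^3 - 8*z^2 + 17*z - 10) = (z - 2)*(z + 3)*(z^2 - 6*z + 5) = (z - 5)*(z - 2)*(z + 3)*(z - 1)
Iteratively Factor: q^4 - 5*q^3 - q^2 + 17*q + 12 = (q + 1)*(q^3 - 6*q^2 + 5*q + 12) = (q - 3)*(q + 1)*(q^2 - 3*q - 4) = (q - 4)*(q - 3)*(q + 1)*(q + 1)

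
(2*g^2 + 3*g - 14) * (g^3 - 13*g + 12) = 2*g^5 + 3*g^4 - 40*g^3 - 15*g^2 + 218*g - 168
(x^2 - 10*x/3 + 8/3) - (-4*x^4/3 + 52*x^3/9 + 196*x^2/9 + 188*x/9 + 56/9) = 4*x^4/3 - 52*x^3/9 - 187*x^2/9 - 218*x/9 - 32/9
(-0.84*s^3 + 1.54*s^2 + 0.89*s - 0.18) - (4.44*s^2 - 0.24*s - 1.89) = -0.84*s^3 - 2.9*s^2 + 1.13*s + 1.71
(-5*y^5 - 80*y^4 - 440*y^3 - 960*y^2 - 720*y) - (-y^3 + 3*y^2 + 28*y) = -5*y^5 - 80*y^4 - 439*y^3 - 963*y^2 - 748*y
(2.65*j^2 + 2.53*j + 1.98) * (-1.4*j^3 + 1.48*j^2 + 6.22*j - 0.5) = -3.71*j^5 + 0.38*j^4 + 17.4554*j^3 + 17.342*j^2 + 11.0506*j - 0.99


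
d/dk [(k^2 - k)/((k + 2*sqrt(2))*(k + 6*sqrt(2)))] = (k^2 + 8*sqrt(2)*k^2 + 48*k - 24)/(k^4 + 16*sqrt(2)*k^3 + 176*k^2 + 384*sqrt(2)*k + 576)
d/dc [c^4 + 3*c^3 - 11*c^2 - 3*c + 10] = 4*c^3 + 9*c^2 - 22*c - 3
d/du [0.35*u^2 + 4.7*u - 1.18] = 0.7*u + 4.7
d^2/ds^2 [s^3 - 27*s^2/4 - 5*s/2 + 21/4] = 6*s - 27/2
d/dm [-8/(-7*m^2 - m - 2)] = 8*(-14*m - 1)/(7*m^2 + m + 2)^2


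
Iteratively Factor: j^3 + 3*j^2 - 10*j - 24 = (j + 2)*(j^2 + j - 12) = (j - 3)*(j + 2)*(j + 4)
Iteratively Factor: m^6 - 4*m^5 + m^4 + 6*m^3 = (m - 2)*(m^5 - 2*m^4 - 3*m^3) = (m - 2)*(m + 1)*(m^4 - 3*m^3) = m*(m - 2)*(m + 1)*(m^3 - 3*m^2) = m^2*(m - 2)*(m + 1)*(m^2 - 3*m) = m^3*(m - 2)*(m + 1)*(m - 3)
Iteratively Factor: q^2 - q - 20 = (q - 5)*(q + 4)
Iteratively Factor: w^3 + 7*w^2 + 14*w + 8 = (w + 2)*(w^2 + 5*w + 4) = (w + 1)*(w + 2)*(w + 4)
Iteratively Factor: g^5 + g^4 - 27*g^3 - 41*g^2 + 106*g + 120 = (g - 5)*(g^4 + 6*g^3 + 3*g^2 - 26*g - 24) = (g - 5)*(g - 2)*(g^3 + 8*g^2 + 19*g + 12) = (g - 5)*(g - 2)*(g + 3)*(g^2 + 5*g + 4) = (g - 5)*(g - 2)*(g + 1)*(g + 3)*(g + 4)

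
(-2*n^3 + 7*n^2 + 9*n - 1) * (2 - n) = 2*n^4 - 11*n^3 + 5*n^2 + 19*n - 2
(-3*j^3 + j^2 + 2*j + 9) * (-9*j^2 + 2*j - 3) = 27*j^5 - 15*j^4 - 7*j^3 - 80*j^2 + 12*j - 27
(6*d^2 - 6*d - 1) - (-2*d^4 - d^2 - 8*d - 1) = 2*d^4 + 7*d^2 + 2*d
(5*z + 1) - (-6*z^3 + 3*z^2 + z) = 6*z^3 - 3*z^2 + 4*z + 1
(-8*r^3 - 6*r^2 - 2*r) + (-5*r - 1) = -8*r^3 - 6*r^2 - 7*r - 1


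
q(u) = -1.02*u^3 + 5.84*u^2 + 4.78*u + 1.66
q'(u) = -3.06*u^2 + 11.68*u + 4.78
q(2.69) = 36.92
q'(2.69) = 14.06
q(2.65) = 36.36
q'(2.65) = 14.24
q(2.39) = 32.52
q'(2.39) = 15.22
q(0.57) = 6.09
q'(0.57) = 10.44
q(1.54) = 19.15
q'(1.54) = 15.51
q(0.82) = 8.94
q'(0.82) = 12.30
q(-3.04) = 69.76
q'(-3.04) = -59.01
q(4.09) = 49.12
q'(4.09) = 1.36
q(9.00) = -225.86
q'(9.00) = -137.96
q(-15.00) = 4686.46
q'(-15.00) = -858.92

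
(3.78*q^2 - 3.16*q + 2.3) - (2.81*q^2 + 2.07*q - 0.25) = 0.97*q^2 - 5.23*q + 2.55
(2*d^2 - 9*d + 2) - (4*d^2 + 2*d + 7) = -2*d^2 - 11*d - 5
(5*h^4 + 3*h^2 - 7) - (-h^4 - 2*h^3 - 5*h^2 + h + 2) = 6*h^4 + 2*h^3 + 8*h^2 - h - 9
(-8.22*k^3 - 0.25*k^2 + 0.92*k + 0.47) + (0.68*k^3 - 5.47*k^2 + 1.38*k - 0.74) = -7.54*k^3 - 5.72*k^2 + 2.3*k - 0.27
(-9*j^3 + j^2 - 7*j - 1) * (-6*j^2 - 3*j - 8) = 54*j^5 + 21*j^4 + 111*j^3 + 19*j^2 + 59*j + 8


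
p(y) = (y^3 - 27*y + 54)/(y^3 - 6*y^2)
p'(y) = (-3*y^2 + 12*y)*(y^3 - 27*y + 54)/(y^3 - 6*y^2)^2 + (3*y^2 - 27)/(y^3 - 6*y^2)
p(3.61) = -0.11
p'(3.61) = -0.37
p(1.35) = -2.36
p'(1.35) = 5.53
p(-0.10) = -929.49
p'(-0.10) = -18300.08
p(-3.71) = -0.77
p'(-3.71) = -0.60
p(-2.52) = -1.96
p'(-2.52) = -1.64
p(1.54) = -1.52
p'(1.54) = 3.51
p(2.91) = -0.00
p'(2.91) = 0.06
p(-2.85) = -1.50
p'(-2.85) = -1.19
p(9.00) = 2.22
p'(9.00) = -0.35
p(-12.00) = 0.52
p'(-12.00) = -0.04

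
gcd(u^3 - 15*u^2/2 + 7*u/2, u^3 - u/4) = u^2 - u/2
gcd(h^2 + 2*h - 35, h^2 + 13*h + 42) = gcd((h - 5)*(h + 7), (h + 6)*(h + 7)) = h + 7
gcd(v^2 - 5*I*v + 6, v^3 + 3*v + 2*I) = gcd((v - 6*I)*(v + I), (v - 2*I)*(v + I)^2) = v + I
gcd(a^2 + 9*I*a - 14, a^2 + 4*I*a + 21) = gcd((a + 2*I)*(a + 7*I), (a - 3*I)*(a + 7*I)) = a + 7*I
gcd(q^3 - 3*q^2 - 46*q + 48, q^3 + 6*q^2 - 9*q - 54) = q + 6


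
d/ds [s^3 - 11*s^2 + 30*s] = 3*s^2 - 22*s + 30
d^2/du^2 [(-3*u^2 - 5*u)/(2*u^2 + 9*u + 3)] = 4*(17*u^3 + 27*u^2 + 45*u + 54)/(8*u^6 + 108*u^5 + 522*u^4 + 1053*u^3 + 783*u^2 + 243*u + 27)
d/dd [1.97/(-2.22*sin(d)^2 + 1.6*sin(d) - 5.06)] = (8.7468*sin(d) - 3.152)*cos(d)/(2.22*sin(d)^2 - 1.6*sin(d) + 5.06)^2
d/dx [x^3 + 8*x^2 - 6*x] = 3*x^2 + 16*x - 6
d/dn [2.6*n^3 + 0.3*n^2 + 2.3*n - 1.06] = 7.8*n^2 + 0.6*n + 2.3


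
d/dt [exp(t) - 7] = exp(t)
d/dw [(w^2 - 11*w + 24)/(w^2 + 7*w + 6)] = 18*(w^2 - 2*w - 13)/(w^4 + 14*w^3 + 61*w^2 + 84*w + 36)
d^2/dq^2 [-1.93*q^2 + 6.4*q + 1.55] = -3.86000000000000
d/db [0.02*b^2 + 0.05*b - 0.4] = 0.04*b + 0.05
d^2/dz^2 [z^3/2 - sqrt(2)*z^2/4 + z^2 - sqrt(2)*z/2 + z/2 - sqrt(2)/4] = 3*z - sqrt(2)/2 + 2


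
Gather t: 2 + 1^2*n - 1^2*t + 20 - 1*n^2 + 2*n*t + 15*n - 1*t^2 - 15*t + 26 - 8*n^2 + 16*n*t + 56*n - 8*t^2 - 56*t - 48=-9*n^2 + 72*n - 9*t^2 + t*(18*n - 72)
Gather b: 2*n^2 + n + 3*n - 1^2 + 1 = 2*n^2 + 4*n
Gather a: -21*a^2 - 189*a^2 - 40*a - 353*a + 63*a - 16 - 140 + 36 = -210*a^2 - 330*a - 120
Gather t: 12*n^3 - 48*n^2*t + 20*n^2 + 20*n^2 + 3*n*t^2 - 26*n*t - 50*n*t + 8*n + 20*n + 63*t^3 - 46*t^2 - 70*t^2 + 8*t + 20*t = 12*n^3 + 40*n^2 + 28*n + 63*t^3 + t^2*(3*n - 116) + t*(-48*n^2 - 76*n + 28)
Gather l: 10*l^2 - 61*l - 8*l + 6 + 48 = 10*l^2 - 69*l + 54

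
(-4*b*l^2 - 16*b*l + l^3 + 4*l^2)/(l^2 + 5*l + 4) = l*(-4*b + l)/(l + 1)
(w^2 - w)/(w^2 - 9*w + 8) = w/(w - 8)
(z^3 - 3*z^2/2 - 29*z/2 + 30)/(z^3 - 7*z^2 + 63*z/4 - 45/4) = 2*(z + 4)/(2*z - 3)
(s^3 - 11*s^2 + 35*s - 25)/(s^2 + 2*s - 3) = (s^2 - 10*s + 25)/(s + 3)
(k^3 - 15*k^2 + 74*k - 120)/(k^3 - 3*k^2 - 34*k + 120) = (k - 6)/(k + 6)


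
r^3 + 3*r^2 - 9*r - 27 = (r - 3)*(r + 3)^2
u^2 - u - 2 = (u - 2)*(u + 1)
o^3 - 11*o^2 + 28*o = o*(o - 7)*(o - 4)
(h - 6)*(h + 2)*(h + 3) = h^3 - h^2 - 24*h - 36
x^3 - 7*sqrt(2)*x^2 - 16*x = x*(x - 8*sqrt(2))*(x + sqrt(2))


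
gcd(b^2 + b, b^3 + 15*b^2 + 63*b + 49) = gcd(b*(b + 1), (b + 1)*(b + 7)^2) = b + 1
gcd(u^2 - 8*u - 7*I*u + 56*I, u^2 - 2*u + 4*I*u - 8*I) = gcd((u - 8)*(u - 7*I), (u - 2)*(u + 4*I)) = 1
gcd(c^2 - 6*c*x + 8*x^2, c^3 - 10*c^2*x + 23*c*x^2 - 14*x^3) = -c + 2*x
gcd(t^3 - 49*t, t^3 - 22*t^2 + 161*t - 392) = t - 7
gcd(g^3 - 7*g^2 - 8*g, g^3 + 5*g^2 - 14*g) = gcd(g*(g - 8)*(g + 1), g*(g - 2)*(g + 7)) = g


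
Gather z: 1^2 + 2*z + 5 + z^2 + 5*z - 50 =z^2 + 7*z - 44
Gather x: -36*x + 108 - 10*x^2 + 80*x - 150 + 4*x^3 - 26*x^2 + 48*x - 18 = 4*x^3 - 36*x^2 + 92*x - 60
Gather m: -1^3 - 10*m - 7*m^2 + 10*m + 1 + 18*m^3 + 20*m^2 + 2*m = 18*m^3 + 13*m^2 + 2*m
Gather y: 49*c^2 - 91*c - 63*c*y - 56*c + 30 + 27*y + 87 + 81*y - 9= 49*c^2 - 147*c + y*(108 - 63*c) + 108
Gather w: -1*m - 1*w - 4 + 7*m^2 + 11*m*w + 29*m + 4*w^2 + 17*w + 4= 7*m^2 + 28*m + 4*w^2 + w*(11*m + 16)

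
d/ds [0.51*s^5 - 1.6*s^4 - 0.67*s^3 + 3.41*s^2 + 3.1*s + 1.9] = 2.55*s^4 - 6.4*s^3 - 2.01*s^2 + 6.82*s + 3.1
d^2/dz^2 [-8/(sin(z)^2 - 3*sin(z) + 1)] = 8*(4*sin(z)^4 - 9*sin(z)^3 - sin(z)^2 + 21*sin(z) - 16)/(sin(z)^2 - 3*sin(z) + 1)^3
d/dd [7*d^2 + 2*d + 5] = 14*d + 2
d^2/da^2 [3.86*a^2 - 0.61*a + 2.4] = 7.72000000000000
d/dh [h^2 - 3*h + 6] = 2*h - 3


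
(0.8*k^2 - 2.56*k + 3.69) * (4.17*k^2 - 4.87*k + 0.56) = 3.336*k^4 - 14.5712*k^3 + 28.3025*k^2 - 19.4039*k + 2.0664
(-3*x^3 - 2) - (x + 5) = -3*x^3 - x - 7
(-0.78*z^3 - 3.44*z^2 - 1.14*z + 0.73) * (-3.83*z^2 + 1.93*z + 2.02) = 2.9874*z^5 + 11.6698*z^4 - 3.8486*z^3 - 11.9449*z^2 - 0.8939*z + 1.4746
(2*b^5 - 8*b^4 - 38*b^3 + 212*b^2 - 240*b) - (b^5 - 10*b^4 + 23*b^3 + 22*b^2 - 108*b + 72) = b^5 + 2*b^4 - 61*b^3 + 190*b^2 - 132*b - 72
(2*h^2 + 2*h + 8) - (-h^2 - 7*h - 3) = 3*h^2 + 9*h + 11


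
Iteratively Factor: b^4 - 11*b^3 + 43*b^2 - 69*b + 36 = (b - 1)*(b^3 - 10*b^2 + 33*b - 36) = (b - 4)*(b - 1)*(b^2 - 6*b + 9) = (b - 4)*(b - 3)*(b - 1)*(b - 3)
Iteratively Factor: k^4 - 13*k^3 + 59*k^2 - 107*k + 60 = (k - 4)*(k^3 - 9*k^2 + 23*k - 15) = (k - 4)*(k - 1)*(k^2 - 8*k + 15) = (k - 5)*(k - 4)*(k - 1)*(k - 3)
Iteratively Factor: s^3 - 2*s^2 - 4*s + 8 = (s + 2)*(s^2 - 4*s + 4) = (s - 2)*(s + 2)*(s - 2)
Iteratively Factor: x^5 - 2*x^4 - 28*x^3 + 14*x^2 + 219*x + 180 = (x - 4)*(x^4 + 2*x^3 - 20*x^2 - 66*x - 45) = (x - 4)*(x + 3)*(x^3 - x^2 - 17*x - 15) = (x - 4)*(x + 3)^2*(x^2 - 4*x - 5) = (x - 5)*(x - 4)*(x + 3)^2*(x + 1)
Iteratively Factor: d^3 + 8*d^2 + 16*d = (d + 4)*(d^2 + 4*d) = (d + 4)^2*(d)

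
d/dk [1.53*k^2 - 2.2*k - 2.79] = 3.06*k - 2.2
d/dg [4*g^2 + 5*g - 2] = 8*g + 5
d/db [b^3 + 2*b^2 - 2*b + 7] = 3*b^2 + 4*b - 2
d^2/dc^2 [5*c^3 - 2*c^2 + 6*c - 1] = 30*c - 4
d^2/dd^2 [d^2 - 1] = 2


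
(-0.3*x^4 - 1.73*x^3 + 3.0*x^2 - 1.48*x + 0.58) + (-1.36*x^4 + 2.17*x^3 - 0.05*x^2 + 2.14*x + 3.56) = -1.66*x^4 + 0.44*x^3 + 2.95*x^2 + 0.66*x + 4.14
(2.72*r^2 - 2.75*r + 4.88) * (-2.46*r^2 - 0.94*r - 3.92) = -6.6912*r^4 + 4.2082*r^3 - 20.0822*r^2 + 6.1928*r - 19.1296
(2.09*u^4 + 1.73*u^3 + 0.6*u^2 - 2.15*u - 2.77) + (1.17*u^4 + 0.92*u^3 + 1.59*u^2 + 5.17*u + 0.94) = 3.26*u^4 + 2.65*u^3 + 2.19*u^2 + 3.02*u - 1.83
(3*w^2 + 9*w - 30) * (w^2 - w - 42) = 3*w^4 + 6*w^3 - 165*w^2 - 348*w + 1260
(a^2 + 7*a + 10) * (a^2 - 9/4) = a^4 + 7*a^3 + 31*a^2/4 - 63*a/4 - 45/2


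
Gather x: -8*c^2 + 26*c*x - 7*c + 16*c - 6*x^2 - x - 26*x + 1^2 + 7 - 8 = -8*c^2 + 9*c - 6*x^2 + x*(26*c - 27)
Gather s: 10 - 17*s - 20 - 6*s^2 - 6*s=-6*s^2 - 23*s - 10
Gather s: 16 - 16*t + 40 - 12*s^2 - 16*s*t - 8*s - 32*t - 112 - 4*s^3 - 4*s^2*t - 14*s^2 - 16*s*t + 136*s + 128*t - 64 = -4*s^3 + s^2*(-4*t - 26) + s*(128 - 32*t) + 80*t - 120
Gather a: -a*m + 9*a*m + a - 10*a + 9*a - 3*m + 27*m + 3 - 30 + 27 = 8*a*m + 24*m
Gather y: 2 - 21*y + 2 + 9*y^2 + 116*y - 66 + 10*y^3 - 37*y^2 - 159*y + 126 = 10*y^3 - 28*y^2 - 64*y + 64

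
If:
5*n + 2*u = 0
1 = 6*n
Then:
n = 1/6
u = -5/12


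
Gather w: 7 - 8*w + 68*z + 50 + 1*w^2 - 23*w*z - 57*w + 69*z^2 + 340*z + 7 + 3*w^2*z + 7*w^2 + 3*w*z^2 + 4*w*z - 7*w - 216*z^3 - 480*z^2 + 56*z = w^2*(3*z + 8) + w*(3*z^2 - 19*z - 72) - 216*z^3 - 411*z^2 + 464*z + 64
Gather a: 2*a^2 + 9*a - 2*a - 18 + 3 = 2*a^2 + 7*a - 15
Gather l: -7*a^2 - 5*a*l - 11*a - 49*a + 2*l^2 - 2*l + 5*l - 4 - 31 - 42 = -7*a^2 - 60*a + 2*l^2 + l*(3 - 5*a) - 77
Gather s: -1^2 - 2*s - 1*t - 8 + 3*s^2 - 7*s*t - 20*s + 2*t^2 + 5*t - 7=3*s^2 + s*(-7*t - 22) + 2*t^2 + 4*t - 16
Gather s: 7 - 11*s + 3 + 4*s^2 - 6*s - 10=4*s^2 - 17*s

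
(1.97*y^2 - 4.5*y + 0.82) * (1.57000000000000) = 3.0929*y^2 - 7.065*y + 1.2874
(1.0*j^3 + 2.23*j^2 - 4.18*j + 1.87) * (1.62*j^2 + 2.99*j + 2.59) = 1.62*j^5 + 6.6026*j^4 + 2.4861*j^3 - 3.6931*j^2 - 5.2349*j + 4.8433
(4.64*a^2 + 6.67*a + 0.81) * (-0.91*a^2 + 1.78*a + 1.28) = -4.2224*a^4 + 2.1895*a^3 + 17.0747*a^2 + 9.9794*a + 1.0368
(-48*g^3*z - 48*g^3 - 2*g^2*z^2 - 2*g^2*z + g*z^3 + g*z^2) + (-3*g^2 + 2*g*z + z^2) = -48*g^3*z - 48*g^3 - 2*g^2*z^2 - 2*g^2*z - 3*g^2 + g*z^3 + g*z^2 + 2*g*z + z^2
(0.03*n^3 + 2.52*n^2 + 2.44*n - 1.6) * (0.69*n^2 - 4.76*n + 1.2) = 0.0207*n^5 + 1.596*n^4 - 10.2756*n^3 - 9.6944*n^2 + 10.544*n - 1.92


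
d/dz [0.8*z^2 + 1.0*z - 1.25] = 1.6*z + 1.0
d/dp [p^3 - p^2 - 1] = p*(3*p - 2)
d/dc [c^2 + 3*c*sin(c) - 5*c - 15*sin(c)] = 3*c*cos(c) + 2*c + 3*sin(c) - 15*cos(c) - 5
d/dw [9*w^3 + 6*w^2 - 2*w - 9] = 27*w^2 + 12*w - 2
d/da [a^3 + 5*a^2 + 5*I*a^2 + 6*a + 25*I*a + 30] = 3*a^2 + 10*a*(1 + I) + 6 + 25*I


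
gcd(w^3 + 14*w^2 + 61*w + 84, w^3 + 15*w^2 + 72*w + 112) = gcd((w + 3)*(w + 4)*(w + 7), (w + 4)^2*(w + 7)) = w^2 + 11*w + 28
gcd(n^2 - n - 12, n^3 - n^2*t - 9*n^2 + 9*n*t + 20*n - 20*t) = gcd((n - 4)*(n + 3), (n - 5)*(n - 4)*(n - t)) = n - 4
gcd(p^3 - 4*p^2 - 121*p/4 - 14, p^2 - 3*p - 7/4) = p + 1/2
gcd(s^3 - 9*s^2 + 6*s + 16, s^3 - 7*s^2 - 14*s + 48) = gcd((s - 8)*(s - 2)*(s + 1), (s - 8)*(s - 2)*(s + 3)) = s^2 - 10*s + 16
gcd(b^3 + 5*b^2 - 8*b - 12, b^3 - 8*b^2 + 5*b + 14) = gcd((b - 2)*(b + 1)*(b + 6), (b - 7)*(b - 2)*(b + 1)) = b^2 - b - 2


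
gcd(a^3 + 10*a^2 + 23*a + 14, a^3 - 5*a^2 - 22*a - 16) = a^2 + 3*a + 2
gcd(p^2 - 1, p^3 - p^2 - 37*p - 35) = p + 1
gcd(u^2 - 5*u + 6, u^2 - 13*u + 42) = 1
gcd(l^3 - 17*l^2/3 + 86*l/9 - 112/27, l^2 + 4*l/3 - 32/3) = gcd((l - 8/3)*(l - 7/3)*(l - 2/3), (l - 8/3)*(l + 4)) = l - 8/3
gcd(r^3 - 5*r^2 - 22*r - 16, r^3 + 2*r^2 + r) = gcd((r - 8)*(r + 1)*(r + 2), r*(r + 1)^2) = r + 1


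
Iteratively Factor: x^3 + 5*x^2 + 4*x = (x + 4)*(x^2 + x) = (x + 1)*(x + 4)*(x)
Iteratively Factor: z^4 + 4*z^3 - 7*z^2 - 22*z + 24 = (z - 1)*(z^3 + 5*z^2 - 2*z - 24) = (z - 2)*(z - 1)*(z^2 + 7*z + 12) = (z - 2)*(z - 1)*(z + 4)*(z + 3)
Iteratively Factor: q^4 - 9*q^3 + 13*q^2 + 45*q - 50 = (q + 2)*(q^3 - 11*q^2 + 35*q - 25) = (q - 5)*(q + 2)*(q^2 - 6*q + 5) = (q - 5)^2*(q + 2)*(q - 1)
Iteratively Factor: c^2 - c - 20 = (c - 5)*(c + 4)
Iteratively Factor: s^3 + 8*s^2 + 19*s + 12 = (s + 3)*(s^2 + 5*s + 4) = (s + 3)*(s + 4)*(s + 1)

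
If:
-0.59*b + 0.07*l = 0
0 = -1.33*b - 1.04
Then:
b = -0.78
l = -6.59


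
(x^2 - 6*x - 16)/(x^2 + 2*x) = (x - 8)/x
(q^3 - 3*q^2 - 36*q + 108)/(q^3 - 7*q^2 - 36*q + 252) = (q - 3)/(q - 7)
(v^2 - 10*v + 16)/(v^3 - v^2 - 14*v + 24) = (v - 8)/(v^2 + v - 12)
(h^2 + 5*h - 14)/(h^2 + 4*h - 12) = (h + 7)/(h + 6)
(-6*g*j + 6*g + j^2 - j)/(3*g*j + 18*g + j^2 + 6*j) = (-6*g*j + 6*g + j^2 - j)/(3*g*j + 18*g + j^2 + 6*j)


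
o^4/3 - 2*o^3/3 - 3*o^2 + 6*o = o*(o/3 + 1)*(o - 3)*(o - 2)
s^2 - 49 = (s - 7)*(s + 7)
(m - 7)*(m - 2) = m^2 - 9*m + 14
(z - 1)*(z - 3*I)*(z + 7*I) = z^3 - z^2 + 4*I*z^2 + 21*z - 4*I*z - 21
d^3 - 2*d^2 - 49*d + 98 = (d - 7)*(d - 2)*(d + 7)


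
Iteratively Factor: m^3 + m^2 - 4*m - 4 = (m + 2)*(m^2 - m - 2) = (m + 1)*(m + 2)*(m - 2)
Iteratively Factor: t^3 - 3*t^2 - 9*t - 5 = (t + 1)*(t^2 - 4*t - 5) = (t - 5)*(t + 1)*(t + 1)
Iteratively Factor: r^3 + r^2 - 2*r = (r + 2)*(r^2 - r) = (r - 1)*(r + 2)*(r)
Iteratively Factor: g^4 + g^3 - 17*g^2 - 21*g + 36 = (g + 3)*(g^3 - 2*g^2 - 11*g + 12) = (g + 3)^2*(g^2 - 5*g + 4) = (g - 1)*(g + 3)^2*(g - 4)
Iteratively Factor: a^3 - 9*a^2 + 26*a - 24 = (a - 3)*(a^2 - 6*a + 8) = (a - 3)*(a - 2)*(a - 4)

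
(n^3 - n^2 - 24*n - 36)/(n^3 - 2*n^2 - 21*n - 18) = (n + 2)/(n + 1)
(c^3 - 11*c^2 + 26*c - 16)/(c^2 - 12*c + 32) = (c^2 - 3*c + 2)/(c - 4)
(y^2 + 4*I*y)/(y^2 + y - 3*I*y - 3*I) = y*(y + 4*I)/(y^2 + y - 3*I*y - 3*I)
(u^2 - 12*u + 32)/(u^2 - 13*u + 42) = (u^2 - 12*u + 32)/(u^2 - 13*u + 42)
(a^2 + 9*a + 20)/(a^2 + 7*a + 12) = (a + 5)/(a + 3)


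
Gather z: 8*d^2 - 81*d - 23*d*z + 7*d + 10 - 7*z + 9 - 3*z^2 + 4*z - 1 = 8*d^2 - 74*d - 3*z^2 + z*(-23*d - 3) + 18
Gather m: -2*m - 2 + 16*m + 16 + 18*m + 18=32*m + 32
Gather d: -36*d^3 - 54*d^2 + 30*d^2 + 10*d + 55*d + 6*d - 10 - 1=-36*d^3 - 24*d^2 + 71*d - 11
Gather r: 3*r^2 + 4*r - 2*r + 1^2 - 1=3*r^2 + 2*r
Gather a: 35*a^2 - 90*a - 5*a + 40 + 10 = 35*a^2 - 95*a + 50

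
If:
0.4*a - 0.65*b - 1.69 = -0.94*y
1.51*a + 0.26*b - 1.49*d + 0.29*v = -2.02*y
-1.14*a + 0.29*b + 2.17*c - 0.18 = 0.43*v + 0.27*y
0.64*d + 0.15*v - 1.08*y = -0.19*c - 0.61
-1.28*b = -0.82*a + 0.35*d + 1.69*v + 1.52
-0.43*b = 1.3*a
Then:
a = 0.07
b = -0.21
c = 0.13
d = 2.02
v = -1.13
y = 1.63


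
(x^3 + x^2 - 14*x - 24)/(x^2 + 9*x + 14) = (x^2 - x - 12)/(x + 7)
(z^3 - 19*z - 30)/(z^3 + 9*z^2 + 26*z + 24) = (z - 5)/(z + 4)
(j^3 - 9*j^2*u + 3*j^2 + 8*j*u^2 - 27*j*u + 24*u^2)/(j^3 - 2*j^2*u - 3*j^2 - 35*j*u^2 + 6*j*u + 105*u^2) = (j^3 - 9*j^2*u + 3*j^2 + 8*j*u^2 - 27*j*u + 24*u^2)/(j^3 - 2*j^2*u - 3*j^2 - 35*j*u^2 + 6*j*u + 105*u^2)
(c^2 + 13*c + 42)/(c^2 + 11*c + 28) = (c + 6)/(c + 4)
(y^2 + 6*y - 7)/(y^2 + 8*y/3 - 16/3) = 3*(y^2 + 6*y - 7)/(3*y^2 + 8*y - 16)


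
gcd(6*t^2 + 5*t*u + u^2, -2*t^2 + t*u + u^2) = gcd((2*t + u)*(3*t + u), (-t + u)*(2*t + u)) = 2*t + u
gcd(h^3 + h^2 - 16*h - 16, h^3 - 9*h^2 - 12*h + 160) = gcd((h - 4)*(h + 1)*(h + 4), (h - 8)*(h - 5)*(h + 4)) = h + 4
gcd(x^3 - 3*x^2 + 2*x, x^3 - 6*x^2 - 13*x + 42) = x - 2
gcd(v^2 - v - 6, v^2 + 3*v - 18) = v - 3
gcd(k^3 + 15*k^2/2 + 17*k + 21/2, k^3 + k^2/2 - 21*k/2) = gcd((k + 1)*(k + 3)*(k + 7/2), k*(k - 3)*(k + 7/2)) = k + 7/2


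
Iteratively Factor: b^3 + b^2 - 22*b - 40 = (b + 2)*(b^2 - b - 20) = (b + 2)*(b + 4)*(b - 5)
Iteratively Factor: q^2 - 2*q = (q - 2)*(q)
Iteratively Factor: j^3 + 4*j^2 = (j + 4)*(j^2) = j*(j + 4)*(j)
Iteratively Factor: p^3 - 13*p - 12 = (p + 3)*(p^2 - 3*p - 4) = (p + 1)*(p + 3)*(p - 4)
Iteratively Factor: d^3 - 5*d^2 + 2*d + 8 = (d + 1)*(d^2 - 6*d + 8) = (d - 4)*(d + 1)*(d - 2)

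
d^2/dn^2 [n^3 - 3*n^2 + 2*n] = 6*n - 6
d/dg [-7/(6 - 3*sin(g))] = -7*cos(g)/(3*(sin(g) - 2)^2)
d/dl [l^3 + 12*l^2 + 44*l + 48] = 3*l^2 + 24*l + 44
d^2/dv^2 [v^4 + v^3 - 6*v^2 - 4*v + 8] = 12*v^2 + 6*v - 12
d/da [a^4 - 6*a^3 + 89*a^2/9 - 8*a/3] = 4*a^3 - 18*a^2 + 178*a/9 - 8/3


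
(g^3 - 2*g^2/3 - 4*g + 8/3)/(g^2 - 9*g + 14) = (3*g^2 + 4*g - 4)/(3*(g - 7))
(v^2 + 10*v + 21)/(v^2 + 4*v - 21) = (v + 3)/(v - 3)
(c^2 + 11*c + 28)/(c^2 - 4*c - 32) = (c + 7)/(c - 8)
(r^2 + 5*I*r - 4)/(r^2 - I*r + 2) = (r + 4*I)/(r - 2*I)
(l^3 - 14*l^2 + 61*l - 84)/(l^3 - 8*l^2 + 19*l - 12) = (l - 7)/(l - 1)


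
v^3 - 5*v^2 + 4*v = v*(v - 4)*(v - 1)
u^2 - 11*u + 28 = (u - 7)*(u - 4)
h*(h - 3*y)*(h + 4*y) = h^3 + h^2*y - 12*h*y^2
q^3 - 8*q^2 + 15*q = q*(q - 5)*(q - 3)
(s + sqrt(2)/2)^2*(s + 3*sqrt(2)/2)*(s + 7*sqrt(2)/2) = s^4 + 6*sqrt(2)*s^3 + 21*s^2 + 13*sqrt(2)*s + 21/4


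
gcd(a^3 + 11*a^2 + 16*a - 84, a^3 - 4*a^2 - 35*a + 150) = a + 6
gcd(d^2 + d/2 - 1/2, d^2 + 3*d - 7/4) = d - 1/2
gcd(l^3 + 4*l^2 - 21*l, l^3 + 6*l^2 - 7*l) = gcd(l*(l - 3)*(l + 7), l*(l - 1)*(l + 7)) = l^2 + 7*l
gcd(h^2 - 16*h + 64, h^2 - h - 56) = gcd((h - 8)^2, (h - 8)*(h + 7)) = h - 8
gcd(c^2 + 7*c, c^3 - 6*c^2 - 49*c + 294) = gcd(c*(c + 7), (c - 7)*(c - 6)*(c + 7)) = c + 7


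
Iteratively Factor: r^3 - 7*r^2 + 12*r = (r)*(r^2 - 7*r + 12) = r*(r - 4)*(r - 3)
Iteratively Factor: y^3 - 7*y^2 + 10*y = (y - 2)*(y^2 - 5*y) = (y - 5)*(y - 2)*(y)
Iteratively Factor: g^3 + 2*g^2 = (g)*(g^2 + 2*g) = g^2*(g + 2)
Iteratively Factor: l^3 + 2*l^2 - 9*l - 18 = (l - 3)*(l^2 + 5*l + 6) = (l - 3)*(l + 2)*(l + 3)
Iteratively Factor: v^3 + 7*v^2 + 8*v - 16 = (v - 1)*(v^2 + 8*v + 16) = (v - 1)*(v + 4)*(v + 4)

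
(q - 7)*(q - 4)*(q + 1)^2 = q^4 - 9*q^3 + 7*q^2 + 45*q + 28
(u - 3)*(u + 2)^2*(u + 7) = u^4 + 8*u^3 - u^2 - 68*u - 84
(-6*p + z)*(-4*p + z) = 24*p^2 - 10*p*z + z^2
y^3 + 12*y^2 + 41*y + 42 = (y + 2)*(y + 3)*(y + 7)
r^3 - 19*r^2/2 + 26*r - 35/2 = (r - 5)*(r - 7/2)*(r - 1)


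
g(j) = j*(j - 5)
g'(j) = 2*j - 5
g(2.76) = -6.18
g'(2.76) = 0.52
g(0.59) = -2.60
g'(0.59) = -3.82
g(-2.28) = 16.60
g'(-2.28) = -9.56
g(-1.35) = 8.57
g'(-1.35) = -7.70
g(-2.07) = 14.63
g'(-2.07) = -9.14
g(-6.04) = 66.68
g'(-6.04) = -17.08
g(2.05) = -6.05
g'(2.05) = -0.90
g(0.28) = -1.32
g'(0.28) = -4.44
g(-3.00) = 24.00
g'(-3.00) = -11.00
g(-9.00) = 126.00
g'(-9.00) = -23.00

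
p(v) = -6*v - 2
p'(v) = -6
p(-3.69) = 20.14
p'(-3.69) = -6.00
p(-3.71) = 20.26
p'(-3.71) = -6.00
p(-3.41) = 18.46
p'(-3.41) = -6.00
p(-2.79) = 14.74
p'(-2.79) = -6.00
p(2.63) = -17.78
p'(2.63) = -6.00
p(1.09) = -8.54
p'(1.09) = -6.00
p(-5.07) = 28.42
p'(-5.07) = -6.00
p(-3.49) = 18.94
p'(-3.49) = -6.00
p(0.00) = -2.00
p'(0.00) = -6.00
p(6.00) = -38.00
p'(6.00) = -6.00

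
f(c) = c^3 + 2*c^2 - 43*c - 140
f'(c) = 3*c^2 + 4*c - 43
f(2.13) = -212.85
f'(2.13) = -20.87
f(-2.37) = -40.17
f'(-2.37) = -35.63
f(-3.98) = -0.22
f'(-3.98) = -11.40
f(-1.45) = -76.49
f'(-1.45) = -42.49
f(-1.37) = -79.91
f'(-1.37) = -42.85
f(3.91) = -217.78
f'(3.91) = 18.50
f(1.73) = -203.23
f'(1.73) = -27.10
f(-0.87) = -101.73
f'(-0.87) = -44.21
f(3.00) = -224.00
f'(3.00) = -4.00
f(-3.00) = -20.00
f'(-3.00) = -28.00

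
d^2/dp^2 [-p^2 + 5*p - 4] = -2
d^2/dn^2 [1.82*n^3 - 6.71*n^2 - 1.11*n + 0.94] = 10.92*n - 13.42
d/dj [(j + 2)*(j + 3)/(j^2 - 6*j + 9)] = (-11*j - 27)/(j^3 - 9*j^2 + 27*j - 27)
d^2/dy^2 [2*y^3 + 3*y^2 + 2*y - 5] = 12*y + 6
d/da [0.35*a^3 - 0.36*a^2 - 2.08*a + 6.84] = 1.05*a^2 - 0.72*a - 2.08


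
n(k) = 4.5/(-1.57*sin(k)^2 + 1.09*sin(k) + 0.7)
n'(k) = 4.5*(3.14*sin(k)*cos(k) - 1.09*cos(k))/(-1.57*sin(k)^2 + 1.09*sin(k) + 0.7)^2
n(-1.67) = -2.32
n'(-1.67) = 0.50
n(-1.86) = -2.52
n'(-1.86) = 1.65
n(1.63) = 20.13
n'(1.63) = -10.89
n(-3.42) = 5.11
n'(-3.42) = 1.27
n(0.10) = 5.67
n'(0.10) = -5.53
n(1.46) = 19.35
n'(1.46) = 18.69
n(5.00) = -2.52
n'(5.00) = -1.64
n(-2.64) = -24.06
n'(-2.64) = 293.14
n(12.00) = -13.36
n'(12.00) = -92.84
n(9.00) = 5.10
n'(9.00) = -1.07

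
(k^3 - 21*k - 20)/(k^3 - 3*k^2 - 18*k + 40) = (k + 1)/(k - 2)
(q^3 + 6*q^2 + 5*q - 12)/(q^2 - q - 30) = (-q^3 - 6*q^2 - 5*q + 12)/(-q^2 + q + 30)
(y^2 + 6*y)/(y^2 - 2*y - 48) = y/(y - 8)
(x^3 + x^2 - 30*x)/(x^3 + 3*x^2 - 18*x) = (x - 5)/(x - 3)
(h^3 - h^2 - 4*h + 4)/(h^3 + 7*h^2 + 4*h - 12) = (h - 2)/(h + 6)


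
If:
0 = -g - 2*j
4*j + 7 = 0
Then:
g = 7/2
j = -7/4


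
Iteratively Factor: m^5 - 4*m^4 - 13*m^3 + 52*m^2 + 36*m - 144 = (m - 3)*(m^4 - m^3 - 16*m^2 + 4*m + 48) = (m - 3)*(m - 2)*(m^3 + m^2 - 14*m - 24) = (m - 3)*(m - 2)*(m + 3)*(m^2 - 2*m - 8) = (m - 4)*(m - 3)*(m - 2)*(m + 3)*(m + 2)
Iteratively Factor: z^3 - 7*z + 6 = (z - 1)*(z^2 + z - 6) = (z - 2)*(z - 1)*(z + 3)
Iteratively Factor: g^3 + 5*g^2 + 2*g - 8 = (g - 1)*(g^2 + 6*g + 8) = (g - 1)*(g + 2)*(g + 4)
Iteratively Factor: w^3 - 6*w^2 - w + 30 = (w - 3)*(w^2 - 3*w - 10) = (w - 3)*(w + 2)*(w - 5)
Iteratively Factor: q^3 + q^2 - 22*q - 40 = (q - 5)*(q^2 + 6*q + 8) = (q - 5)*(q + 4)*(q + 2)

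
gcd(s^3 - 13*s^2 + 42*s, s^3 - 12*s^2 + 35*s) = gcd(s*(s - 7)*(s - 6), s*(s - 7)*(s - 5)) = s^2 - 7*s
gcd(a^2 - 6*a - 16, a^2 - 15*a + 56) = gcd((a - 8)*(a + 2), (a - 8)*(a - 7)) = a - 8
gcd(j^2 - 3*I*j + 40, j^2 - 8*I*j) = j - 8*I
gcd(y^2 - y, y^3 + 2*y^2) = y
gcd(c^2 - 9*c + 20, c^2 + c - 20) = c - 4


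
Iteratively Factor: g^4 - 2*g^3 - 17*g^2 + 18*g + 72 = (g - 4)*(g^3 + 2*g^2 - 9*g - 18) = (g - 4)*(g - 3)*(g^2 + 5*g + 6) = (g - 4)*(g - 3)*(g + 3)*(g + 2)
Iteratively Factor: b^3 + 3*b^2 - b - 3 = (b + 1)*(b^2 + 2*b - 3) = (b - 1)*(b + 1)*(b + 3)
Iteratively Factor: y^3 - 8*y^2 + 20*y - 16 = (y - 4)*(y^2 - 4*y + 4) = (y - 4)*(y - 2)*(y - 2)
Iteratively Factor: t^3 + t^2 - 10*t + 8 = (t + 4)*(t^2 - 3*t + 2) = (t - 1)*(t + 4)*(t - 2)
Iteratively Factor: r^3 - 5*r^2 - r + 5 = (r - 5)*(r^2 - 1) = (r - 5)*(r - 1)*(r + 1)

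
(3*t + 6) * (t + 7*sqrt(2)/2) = 3*t^2 + 6*t + 21*sqrt(2)*t/2 + 21*sqrt(2)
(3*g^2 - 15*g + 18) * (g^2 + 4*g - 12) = 3*g^4 - 3*g^3 - 78*g^2 + 252*g - 216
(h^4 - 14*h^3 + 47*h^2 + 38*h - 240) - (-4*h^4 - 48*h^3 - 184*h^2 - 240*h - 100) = 5*h^4 + 34*h^3 + 231*h^2 + 278*h - 140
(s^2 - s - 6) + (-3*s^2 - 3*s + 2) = -2*s^2 - 4*s - 4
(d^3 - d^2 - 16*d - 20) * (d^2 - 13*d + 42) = d^5 - 14*d^4 + 39*d^3 + 146*d^2 - 412*d - 840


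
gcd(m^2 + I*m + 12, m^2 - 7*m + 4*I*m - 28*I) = m + 4*I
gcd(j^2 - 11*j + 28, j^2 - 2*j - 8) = j - 4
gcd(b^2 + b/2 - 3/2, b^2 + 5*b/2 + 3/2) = b + 3/2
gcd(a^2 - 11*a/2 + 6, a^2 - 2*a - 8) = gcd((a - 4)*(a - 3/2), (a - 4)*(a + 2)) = a - 4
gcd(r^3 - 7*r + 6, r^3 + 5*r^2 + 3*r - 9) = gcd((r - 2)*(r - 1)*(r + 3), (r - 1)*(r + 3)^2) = r^2 + 2*r - 3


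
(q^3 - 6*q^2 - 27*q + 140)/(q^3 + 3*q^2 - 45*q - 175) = (q - 4)/(q + 5)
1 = 1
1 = 1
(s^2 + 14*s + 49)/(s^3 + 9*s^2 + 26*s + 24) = (s^2 + 14*s + 49)/(s^3 + 9*s^2 + 26*s + 24)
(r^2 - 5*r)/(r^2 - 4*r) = (r - 5)/(r - 4)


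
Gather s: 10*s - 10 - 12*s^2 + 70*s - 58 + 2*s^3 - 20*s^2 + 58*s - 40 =2*s^3 - 32*s^2 + 138*s - 108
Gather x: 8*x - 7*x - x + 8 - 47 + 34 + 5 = 0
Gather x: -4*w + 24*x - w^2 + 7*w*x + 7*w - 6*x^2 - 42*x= -w^2 + 3*w - 6*x^2 + x*(7*w - 18)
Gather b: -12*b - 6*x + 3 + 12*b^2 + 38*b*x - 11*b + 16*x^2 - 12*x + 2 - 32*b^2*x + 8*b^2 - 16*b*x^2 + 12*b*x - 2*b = b^2*(20 - 32*x) + b*(-16*x^2 + 50*x - 25) + 16*x^2 - 18*x + 5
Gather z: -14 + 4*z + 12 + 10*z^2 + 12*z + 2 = 10*z^2 + 16*z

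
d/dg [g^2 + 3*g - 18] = 2*g + 3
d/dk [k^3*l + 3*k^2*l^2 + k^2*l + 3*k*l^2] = l*(3*k^2 + 6*k*l + 2*k + 3*l)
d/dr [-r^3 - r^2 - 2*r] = -3*r^2 - 2*r - 2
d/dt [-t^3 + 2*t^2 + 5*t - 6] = -3*t^2 + 4*t + 5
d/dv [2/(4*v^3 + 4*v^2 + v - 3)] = 2*(-12*v^2 - 8*v - 1)/(4*v^3 + 4*v^2 + v - 3)^2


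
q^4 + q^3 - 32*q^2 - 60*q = q*(q - 6)*(q + 2)*(q + 5)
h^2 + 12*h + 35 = (h + 5)*(h + 7)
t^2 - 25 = (t - 5)*(t + 5)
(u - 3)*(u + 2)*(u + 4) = u^3 + 3*u^2 - 10*u - 24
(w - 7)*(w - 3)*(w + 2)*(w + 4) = w^4 - 4*w^3 - 31*w^2 + 46*w + 168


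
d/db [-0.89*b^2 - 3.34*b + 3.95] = -1.78*b - 3.34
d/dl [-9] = 0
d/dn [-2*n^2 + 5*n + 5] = 5 - 4*n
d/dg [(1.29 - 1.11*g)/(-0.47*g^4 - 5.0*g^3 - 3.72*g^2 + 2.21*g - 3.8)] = (-1.5651*g^4 - 8.6748*g^3 + 15.2208*g^2 + 9.5976*g + 1.3671)/(0.2209*g^8 + 4.7*g^7 + 28.4968*g^6 + 35.1226*g^5 - 4.6896*g^4 + 21.5576*g^3 + 33.1561*g^2 - 16.796*g + 14.44)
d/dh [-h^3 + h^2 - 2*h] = -3*h^2 + 2*h - 2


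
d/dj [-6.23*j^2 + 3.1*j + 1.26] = 3.1 - 12.46*j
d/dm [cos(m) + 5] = -sin(m)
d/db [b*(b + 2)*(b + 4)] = 3*b^2 + 12*b + 8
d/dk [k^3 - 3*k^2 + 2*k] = 3*k^2 - 6*k + 2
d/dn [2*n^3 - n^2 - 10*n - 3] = 6*n^2 - 2*n - 10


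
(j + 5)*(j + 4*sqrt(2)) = j^2 + 5*j + 4*sqrt(2)*j + 20*sqrt(2)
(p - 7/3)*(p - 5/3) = p^2 - 4*p + 35/9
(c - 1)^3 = c^3 - 3*c^2 + 3*c - 1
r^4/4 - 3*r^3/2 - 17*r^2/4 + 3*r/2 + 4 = (r/4 + 1/4)*(r - 8)*(r - 1)*(r + 2)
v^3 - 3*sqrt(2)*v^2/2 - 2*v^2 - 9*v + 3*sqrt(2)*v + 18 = (v - 2)*(v - 3*sqrt(2))*(v + 3*sqrt(2)/2)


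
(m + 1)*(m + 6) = m^2 + 7*m + 6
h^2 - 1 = (h - 1)*(h + 1)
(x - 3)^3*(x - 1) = x^4 - 10*x^3 + 36*x^2 - 54*x + 27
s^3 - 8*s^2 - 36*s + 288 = (s - 8)*(s - 6)*(s + 6)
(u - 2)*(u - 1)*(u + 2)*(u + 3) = u^4 + 2*u^3 - 7*u^2 - 8*u + 12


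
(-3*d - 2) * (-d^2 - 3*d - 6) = 3*d^3 + 11*d^2 + 24*d + 12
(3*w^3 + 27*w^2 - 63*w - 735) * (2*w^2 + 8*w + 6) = 6*w^5 + 78*w^4 + 108*w^3 - 1812*w^2 - 6258*w - 4410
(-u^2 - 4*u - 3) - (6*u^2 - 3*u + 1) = -7*u^2 - u - 4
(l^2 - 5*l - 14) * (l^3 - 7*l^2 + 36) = l^5 - 12*l^4 + 21*l^3 + 134*l^2 - 180*l - 504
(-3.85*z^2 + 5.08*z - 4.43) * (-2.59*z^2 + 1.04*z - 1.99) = 9.9715*z^4 - 17.1612*z^3 + 24.4184*z^2 - 14.7164*z + 8.8157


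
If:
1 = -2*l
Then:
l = -1/2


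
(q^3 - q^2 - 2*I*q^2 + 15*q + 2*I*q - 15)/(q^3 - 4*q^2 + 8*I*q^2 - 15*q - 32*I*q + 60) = (q^2 - q*(1 + 5*I) + 5*I)/(q^2 + q*(-4 + 5*I) - 20*I)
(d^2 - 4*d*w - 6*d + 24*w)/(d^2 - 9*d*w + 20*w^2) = (6 - d)/(-d + 5*w)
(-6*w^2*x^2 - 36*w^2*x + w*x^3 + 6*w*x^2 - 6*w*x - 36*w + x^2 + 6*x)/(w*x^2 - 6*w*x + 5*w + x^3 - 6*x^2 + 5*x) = (-6*w^2*x^2 - 36*w^2*x + w*x^3 + 6*w*x^2 - 6*w*x - 36*w + x^2 + 6*x)/(w*x^2 - 6*w*x + 5*w + x^3 - 6*x^2 + 5*x)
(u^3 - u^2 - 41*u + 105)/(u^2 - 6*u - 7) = (-u^3 + u^2 + 41*u - 105)/(-u^2 + 6*u + 7)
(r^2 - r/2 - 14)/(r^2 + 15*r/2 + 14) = (r - 4)/(r + 4)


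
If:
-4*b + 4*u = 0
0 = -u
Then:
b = 0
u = 0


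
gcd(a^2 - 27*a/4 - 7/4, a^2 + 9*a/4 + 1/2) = a + 1/4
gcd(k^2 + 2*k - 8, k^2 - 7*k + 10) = k - 2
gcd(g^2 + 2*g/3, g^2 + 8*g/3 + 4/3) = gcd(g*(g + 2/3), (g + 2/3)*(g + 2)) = g + 2/3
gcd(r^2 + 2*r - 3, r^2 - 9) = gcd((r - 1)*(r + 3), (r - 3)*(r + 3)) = r + 3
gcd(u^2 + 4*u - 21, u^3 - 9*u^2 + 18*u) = u - 3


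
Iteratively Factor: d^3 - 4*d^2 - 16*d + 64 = (d - 4)*(d^2 - 16) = (d - 4)*(d + 4)*(d - 4)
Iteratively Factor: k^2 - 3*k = (k)*(k - 3)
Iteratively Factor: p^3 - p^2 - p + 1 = (p - 1)*(p^2 - 1) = (p - 1)*(p + 1)*(p - 1)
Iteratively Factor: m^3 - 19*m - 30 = (m + 3)*(m^2 - 3*m - 10) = (m - 5)*(m + 3)*(m + 2)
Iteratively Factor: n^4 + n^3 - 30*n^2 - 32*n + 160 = (n - 5)*(n^3 + 6*n^2 - 32) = (n - 5)*(n - 2)*(n^2 + 8*n + 16) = (n - 5)*(n - 2)*(n + 4)*(n + 4)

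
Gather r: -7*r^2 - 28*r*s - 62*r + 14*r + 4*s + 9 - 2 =-7*r^2 + r*(-28*s - 48) + 4*s + 7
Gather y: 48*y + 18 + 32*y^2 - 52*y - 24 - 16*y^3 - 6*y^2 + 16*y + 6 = -16*y^3 + 26*y^2 + 12*y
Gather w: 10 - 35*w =10 - 35*w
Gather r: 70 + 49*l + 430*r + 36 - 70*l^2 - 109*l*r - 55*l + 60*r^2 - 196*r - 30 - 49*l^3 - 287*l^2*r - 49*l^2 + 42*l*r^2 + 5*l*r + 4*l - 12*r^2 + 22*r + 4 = -49*l^3 - 119*l^2 - 2*l + r^2*(42*l + 48) + r*(-287*l^2 - 104*l + 256) + 80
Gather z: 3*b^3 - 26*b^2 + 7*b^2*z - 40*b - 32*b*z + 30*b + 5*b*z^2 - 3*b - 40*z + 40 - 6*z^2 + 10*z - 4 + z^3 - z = 3*b^3 - 26*b^2 - 13*b + z^3 + z^2*(5*b - 6) + z*(7*b^2 - 32*b - 31) + 36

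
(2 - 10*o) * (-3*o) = 30*o^2 - 6*o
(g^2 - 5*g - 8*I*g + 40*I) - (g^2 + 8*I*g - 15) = -5*g - 16*I*g + 15 + 40*I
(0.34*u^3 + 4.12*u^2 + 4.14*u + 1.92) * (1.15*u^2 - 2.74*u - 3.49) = 0.391*u^5 + 3.8064*u^4 - 7.7144*u^3 - 23.5144*u^2 - 19.7094*u - 6.7008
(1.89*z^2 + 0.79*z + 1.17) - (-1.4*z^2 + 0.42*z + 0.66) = 3.29*z^2 + 0.37*z + 0.51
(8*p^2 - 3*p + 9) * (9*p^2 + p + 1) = 72*p^4 - 19*p^3 + 86*p^2 + 6*p + 9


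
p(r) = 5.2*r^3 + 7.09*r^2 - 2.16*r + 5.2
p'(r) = 15.6*r^2 + 14.18*r - 2.16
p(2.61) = 140.31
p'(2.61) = 141.12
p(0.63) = 7.95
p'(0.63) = 12.97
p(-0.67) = 8.27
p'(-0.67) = -4.66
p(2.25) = 95.46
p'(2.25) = 108.72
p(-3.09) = -73.85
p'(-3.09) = 102.97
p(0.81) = 10.87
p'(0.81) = 19.56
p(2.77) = 164.14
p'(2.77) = 156.82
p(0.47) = 6.29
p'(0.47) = 7.95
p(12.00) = 9985.84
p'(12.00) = 2414.40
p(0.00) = 5.20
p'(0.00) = -2.16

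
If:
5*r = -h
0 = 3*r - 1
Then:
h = -5/3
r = 1/3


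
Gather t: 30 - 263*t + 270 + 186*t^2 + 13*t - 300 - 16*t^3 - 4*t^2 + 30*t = -16*t^3 + 182*t^2 - 220*t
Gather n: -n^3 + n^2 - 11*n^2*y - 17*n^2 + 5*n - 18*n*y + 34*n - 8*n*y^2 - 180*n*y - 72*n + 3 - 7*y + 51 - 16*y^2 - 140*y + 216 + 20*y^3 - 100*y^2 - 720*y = -n^3 + n^2*(-11*y - 16) + n*(-8*y^2 - 198*y - 33) + 20*y^3 - 116*y^2 - 867*y + 270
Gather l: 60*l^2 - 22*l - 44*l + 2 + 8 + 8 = 60*l^2 - 66*l + 18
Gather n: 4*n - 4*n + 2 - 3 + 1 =0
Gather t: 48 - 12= 36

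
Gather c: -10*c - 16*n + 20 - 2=-10*c - 16*n + 18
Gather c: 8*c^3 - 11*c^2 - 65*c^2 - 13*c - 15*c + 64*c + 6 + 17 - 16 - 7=8*c^3 - 76*c^2 + 36*c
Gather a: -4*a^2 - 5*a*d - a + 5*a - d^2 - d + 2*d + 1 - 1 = -4*a^2 + a*(4 - 5*d) - d^2 + d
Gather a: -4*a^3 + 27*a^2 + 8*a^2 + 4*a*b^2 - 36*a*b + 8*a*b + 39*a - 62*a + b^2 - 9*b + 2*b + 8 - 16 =-4*a^3 + 35*a^2 + a*(4*b^2 - 28*b - 23) + b^2 - 7*b - 8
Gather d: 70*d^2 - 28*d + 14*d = 70*d^2 - 14*d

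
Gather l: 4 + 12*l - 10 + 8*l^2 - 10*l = 8*l^2 + 2*l - 6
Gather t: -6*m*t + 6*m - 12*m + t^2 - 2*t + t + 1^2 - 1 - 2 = -6*m + t^2 + t*(-6*m - 1) - 2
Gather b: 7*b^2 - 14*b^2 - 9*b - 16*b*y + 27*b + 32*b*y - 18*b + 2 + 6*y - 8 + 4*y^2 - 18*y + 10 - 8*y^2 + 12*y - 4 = -7*b^2 + 16*b*y - 4*y^2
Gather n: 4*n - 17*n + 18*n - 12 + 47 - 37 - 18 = 5*n - 20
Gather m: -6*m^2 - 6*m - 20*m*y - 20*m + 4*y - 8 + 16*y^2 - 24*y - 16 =-6*m^2 + m*(-20*y - 26) + 16*y^2 - 20*y - 24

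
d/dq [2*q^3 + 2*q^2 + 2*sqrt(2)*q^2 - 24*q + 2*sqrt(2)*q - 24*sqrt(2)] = 6*q^2 + 4*q + 4*sqrt(2)*q - 24 + 2*sqrt(2)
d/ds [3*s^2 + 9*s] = 6*s + 9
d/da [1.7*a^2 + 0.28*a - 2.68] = 3.4*a + 0.28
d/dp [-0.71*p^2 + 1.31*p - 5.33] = 1.31 - 1.42*p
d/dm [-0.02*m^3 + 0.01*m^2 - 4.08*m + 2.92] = -0.06*m^2 + 0.02*m - 4.08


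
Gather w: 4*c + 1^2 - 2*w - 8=4*c - 2*w - 7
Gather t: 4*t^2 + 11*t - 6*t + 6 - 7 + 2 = 4*t^2 + 5*t + 1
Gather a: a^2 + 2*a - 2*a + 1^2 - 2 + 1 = a^2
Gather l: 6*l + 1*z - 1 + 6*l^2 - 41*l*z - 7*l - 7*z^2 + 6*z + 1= 6*l^2 + l*(-41*z - 1) - 7*z^2 + 7*z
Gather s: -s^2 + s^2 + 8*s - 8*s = 0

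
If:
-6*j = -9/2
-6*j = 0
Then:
No Solution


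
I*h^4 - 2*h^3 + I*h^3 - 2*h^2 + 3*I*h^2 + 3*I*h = h*(h - I)*(h + 3*I)*(I*h + I)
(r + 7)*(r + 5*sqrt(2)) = r^2 + 7*r + 5*sqrt(2)*r + 35*sqrt(2)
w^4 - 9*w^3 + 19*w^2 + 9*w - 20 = (w - 5)*(w - 4)*(w - 1)*(w + 1)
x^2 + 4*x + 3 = (x + 1)*(x + 3)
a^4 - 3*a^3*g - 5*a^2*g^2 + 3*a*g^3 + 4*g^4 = (a - 4*g)*(a - g)*(a + g)^2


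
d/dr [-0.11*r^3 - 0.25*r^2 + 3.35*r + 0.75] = -0.33*r^2 - 0.5*r + 3.35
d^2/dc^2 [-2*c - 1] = 0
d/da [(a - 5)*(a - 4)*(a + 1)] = 3*a^2 - 16*a + 11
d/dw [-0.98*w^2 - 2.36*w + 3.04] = -1.96*w - 2.36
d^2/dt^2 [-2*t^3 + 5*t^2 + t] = 10 - 12*t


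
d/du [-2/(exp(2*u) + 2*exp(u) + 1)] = 4*(exp(u) + 1)*exp(u)/(exp(2*u) + 2*exp(u) + 1)^2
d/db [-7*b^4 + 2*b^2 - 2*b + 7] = -28*b^3 + 4*b - 2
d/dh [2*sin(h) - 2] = 2*cos(h)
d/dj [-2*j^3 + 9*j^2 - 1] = 6*j*(3 - j)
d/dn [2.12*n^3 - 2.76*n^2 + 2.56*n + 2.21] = 6.36*n^2 - 5.52*n + 2.56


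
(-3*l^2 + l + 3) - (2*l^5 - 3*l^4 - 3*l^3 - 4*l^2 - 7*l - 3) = -2*l^5 + 3*l^4 + 3*l^3 + l^2 + 8*l + 6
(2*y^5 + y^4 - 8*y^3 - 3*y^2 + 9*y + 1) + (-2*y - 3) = 2*y^5 + y^4 - 8*y^3 - 3*y^2 + 7*y - 2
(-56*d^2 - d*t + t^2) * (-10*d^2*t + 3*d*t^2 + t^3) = 560*d^4*t - 158*d^3*t^2 - 69*d^2*t^3 + 2*d*t^4 + t^5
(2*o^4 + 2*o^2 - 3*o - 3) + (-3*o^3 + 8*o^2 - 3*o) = 2*o^4 - 3*o^3 + 10*o^2 - 6*o - 3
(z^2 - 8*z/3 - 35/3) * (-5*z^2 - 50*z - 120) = -5*z^4 - 110*z^3/3 + 215*z^2/3 + 2710*z/3 + 1400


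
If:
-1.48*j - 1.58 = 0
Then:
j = -1.07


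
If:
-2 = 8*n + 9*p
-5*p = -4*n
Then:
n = -5/38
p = -2/19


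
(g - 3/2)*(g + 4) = g^2 + 5*g/2 - 6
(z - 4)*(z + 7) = z^2 + 3*z - 28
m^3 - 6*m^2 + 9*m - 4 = (m - 4)*(m - 1)^2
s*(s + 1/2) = s^2 + s/2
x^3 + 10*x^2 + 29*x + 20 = (x + 1)*(x + 4)*(x + 5)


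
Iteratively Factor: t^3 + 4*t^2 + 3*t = (t + 1)*(t^2 + 3*t) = (t + 1)*(t + 3)*(t)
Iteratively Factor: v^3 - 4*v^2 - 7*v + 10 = (v - 5)*(v^2 + v - 2) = (v - 5)*(v + 2)*(v - 1)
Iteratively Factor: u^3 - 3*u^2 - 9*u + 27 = (u + 3)*(u^2 - 6*u + 9) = (u - 3)*(u + 3)*(u - 3)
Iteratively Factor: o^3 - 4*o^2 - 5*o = (o + 1)*(o^2 - 5*o) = (o - 5)*(o + 1)*(o)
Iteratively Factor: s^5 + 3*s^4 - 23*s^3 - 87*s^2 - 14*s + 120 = (s + 2)*(s^4 + s^3 - 25*s^2 - 37*s + 60) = (s + 2)*(s + 4)*(s^3 - 3*s^2 - 13*s + 15) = (s - 5)*(s + 2)*(s + 4)*(s^2 + 2*s - 3) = (s - 5)*(s - 1)*(s + 2)*(s + 4)*(s + 3)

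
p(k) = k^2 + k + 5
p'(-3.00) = -5.00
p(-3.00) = 11.00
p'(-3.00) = -5.00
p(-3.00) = 11.00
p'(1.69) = 4.38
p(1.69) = 9.55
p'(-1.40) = -1.80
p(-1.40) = 5.56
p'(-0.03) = 0.94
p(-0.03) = 4.97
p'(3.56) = 8.12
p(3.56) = 21.23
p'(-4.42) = -7.84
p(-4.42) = 20.12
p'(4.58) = 10.16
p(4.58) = 30.56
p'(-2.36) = -3.72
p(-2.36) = 8.21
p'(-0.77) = -0.54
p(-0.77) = 4.82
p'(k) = 2*k + 1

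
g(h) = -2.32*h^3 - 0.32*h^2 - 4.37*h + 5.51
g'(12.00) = -1014.29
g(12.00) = -4101.97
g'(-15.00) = -1560.77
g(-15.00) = 7829.06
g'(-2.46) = -44.91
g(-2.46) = 48.86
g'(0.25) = -4.96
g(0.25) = 4.36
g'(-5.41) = -204.61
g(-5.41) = 387.14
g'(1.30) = -16.96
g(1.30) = -5.81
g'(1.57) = -22.53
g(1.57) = -11.12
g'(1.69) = -25.33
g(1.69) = -13.99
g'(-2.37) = -41.95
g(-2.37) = 44.95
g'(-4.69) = -154.46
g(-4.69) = 258.30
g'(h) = -6.96*h^2 - 0.64*h - 4.37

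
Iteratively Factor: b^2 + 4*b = (b + 4)*(b)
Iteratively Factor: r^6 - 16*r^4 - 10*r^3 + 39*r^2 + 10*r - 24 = (r + 2)*(r^5 - 2*r^4 - 12*r^3 + 14*r^2 + 11*r - 12) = (r - 4)*(r + 2)*(r^4 + 2*r^3 - 4*r^2 - 2*r + 3) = (r - 4)*(r - 1)*(r + 2)*(r^3 + 3*r^2 - r - 3) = (r - 4)*(r - 1)*(r + 1)*(r + 2)*(r^2 + 2*r - 3) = (r - 4)*(r - 1)*(r + 1)*(r + 2)*(r + 3)*(r - 1)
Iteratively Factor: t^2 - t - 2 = (t + 1)*(t - 2)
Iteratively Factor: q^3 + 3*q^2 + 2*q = (q + 1)*(q^2 + 2*q) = (q + 1)*(q + 2)*(q)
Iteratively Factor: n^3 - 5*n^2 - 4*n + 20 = (n - 5)*(n^2 - 4) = (n - 5)*(n - 2)*(n + 2)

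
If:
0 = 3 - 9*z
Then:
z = 1/3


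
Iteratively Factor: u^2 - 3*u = (u)*(u - 3)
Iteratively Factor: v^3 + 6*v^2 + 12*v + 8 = (v + 2)*(v^2 + 4*v + 4) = (v + 2)^2*(v + 2)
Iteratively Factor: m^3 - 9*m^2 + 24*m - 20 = (m - 2)*(m^2 - 7*m + 10) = (m - 2)^2*(m - 5)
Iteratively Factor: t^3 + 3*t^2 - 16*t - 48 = (t + 4)*(t^2 - t - 12) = (t - 4)*(t + 4)*(t + 3)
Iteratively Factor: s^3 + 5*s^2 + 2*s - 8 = (s + 2)*(s^2 + 3*s - 4) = (s + 2)*(s + 4)*(s - 1)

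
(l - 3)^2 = l^2 - 6*l + 9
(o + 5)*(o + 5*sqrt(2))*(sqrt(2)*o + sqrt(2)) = sqrt(2)*o^3 + 6*sqrt(2)*o^2 + 10*o^2 + 5*sqrt(2)*o + 60*o + 50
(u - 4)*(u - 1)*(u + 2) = u^3 - 3*u^2 - 6*u + 8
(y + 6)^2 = y^2 + 12*y + 36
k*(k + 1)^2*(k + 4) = k^4 + 6*k^3 + 9*k^2 + 4*k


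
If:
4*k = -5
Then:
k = -5/4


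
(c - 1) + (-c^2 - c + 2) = 1 - c^2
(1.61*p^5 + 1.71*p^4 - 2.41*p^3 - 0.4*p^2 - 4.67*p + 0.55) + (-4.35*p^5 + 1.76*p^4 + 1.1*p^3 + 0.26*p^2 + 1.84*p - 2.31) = -2.74*p^5 + 3.47*p^4 - 1.31*p^3 - 0.14*p^2 - 2.83*p - 1.76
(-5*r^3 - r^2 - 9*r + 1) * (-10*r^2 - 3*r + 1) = 50*r^5 + 25*r^4 + 88*r^3 + 16*r^2 - 12*r + 1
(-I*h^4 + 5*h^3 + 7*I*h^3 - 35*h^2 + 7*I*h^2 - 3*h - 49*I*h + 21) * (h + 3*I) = -I*h^5 + 8*h^4 + 7*I*h^4 - 56*h^3 + 22*I*h^3 - 24*h^2 - 154*I*h^2 + 168*h - 9*I*h + 63*I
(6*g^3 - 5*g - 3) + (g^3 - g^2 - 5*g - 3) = 7*g^3 - g^2 - 10*g - 6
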